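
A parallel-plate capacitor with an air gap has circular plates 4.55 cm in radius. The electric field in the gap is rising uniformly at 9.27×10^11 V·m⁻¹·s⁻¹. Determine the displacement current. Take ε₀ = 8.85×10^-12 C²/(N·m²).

With a uniform field, Φ_E = EA, so I_d = ε₀ A dE/dt = 0.0534 A.

0.0534 A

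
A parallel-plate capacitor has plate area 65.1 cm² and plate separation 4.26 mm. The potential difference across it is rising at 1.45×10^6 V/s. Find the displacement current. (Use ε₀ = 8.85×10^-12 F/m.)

E = V/d so dE/dt = (dV/dt)/d = 3.404×10^8 V/(m·s), and I_d = ε₀ A dE/dt = (8.85×10^-12)(6.51×10^-3)(3.404×10^8) = 1.96×10^-5 A.

1.96×10^-5 A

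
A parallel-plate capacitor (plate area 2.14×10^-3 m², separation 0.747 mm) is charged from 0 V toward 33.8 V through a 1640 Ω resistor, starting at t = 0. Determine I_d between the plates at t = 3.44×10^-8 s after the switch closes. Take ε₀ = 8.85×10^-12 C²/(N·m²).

9.01×10^-3 A

C = ε₀A/d = (8.85×10^-12)(2.14×10^-3)/(7.47×10^-4) = 2.535×10^-11 F and τ = RC = 4.157×10^-8 s. I_d in the gap equals the RC charging current.
I_d(t) = (V₀/R) e^(−t/τ) = 0.02061 · e^(−0.8275) = 9.01×10^-3 A.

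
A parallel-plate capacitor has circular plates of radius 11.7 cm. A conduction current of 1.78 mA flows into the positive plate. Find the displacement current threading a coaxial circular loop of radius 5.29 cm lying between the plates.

No conduction current crosses the gap, so I_d there equals the 1.78×10^-3 A in the leads.
Since J_d is uniform, the enclosed fraction is (r/R)² = 0.2044, giving I_d,enc = 3.64×10^-4 A.

3.64×10^-4 A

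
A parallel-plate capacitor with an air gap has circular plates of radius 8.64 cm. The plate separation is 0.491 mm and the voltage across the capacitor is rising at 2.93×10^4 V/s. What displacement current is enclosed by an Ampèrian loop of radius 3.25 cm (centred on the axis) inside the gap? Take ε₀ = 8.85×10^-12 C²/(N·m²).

I_d = C dV/dt with C = ε₀πR²/d = 4.227×10^-10 F, so I_d = (4.227×10^-10)(2.93×10^4) = 1.239×10^-5 A.
The field is uniform, so I_d,enc = I_d (r/R)² = (1.239×10^-5)(3.25/8.64)² = 1.75×10^-6 A.

1.75×10^-6 A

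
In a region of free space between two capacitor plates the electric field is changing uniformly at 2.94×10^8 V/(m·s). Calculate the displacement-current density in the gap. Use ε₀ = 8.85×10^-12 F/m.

2.60×10^-3 A/m²

J_d = ε₀ ∂E/∂t, so J_d = 2.60×10^-3 A/m².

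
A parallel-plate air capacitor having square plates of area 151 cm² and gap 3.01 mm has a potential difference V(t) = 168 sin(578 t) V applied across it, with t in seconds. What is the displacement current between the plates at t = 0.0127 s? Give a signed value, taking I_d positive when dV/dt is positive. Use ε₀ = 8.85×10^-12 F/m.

2.12×10^-6 A

dV/dt = (168)(578)·cos(7.3406) = 4.769×10^4 V/s.
I_d = C dV/dt with C = ε₀A/d = (8.85×10^-12)(0.0151)/(3.01×10^-3) = 4.440×10^-11 F, so I_d = (4.440×10^-11)(4.769×10^4) = 2.12×10^-6 A.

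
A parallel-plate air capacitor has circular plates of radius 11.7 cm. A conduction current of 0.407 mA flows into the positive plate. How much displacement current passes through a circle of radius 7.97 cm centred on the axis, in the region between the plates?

No conduction current crosses the gap, so I_d there equals the 4.07×10^-4 A in the leads.
The field is uniform, so I_d,enc = I_d (r/R)² = (4.07×10^-4)(7.97/11.7)² = 1.89×10^-4 A.

1.89×10^-4 A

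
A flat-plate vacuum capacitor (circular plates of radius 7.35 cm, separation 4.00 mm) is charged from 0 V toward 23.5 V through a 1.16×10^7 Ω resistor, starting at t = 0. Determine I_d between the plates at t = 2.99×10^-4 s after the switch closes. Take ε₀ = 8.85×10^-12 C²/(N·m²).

With C = ε₀A/d = (8.85×10^-12)(0.01697)/(4.00×10^-3) = 3.755×10^-11 F, the time constant is τ = RC = 4.356×10^-4 s, so t/τ = 0.6864 and e^(−t/τ) = 0.5034.
I_d = I_cond = (V₀/R) e^(−t/τ) = (2.026×10^-6)(0.5034) = 1.02×10^-6 A.

1.02×10^-6 A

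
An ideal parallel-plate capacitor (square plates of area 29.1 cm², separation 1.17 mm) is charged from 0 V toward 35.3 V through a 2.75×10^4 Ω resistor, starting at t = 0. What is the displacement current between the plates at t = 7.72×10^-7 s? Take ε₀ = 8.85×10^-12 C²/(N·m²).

C = ε₀A/d = (8.85×10^-12)(2.91×10^-3)/(1.17×10^-3) = 2.201×10^-11 F, so τ = RC = 6.053×10^-7 s.
The conduction current is I(t) = (V₀/R) e^(−t/τ), and the displacement current between the plates equals it.
t/τ = 1.275; I_d = (35.3/2.75×10^4) · e^(−1.275) = (1.284×10^-3)(0.2794) = 3.59×10^-4 A.

3.59×10^-4 A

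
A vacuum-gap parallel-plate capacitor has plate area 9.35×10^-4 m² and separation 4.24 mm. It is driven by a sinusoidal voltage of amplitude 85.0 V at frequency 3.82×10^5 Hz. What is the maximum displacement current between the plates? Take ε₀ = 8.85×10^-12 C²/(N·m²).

(dE/dt)_max = V₀ω/d = 4.811×10^10 V/(m·s); ω = 2πf = 2.400×10^6 rad/s.
I_d,max = ε₀ A (dE/dt)_max = (8.85×10^-12)(9.35×10^-4)(4.811×10^10) = 3.98×10^-4 A.

3.98×10^-4 A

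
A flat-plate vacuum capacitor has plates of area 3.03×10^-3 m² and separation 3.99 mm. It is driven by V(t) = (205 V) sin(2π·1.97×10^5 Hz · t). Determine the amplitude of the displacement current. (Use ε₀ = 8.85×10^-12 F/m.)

C = ε₀A/d = (8.85×10^-12)(3.03×10^-3)/(3.99×10^-3) = 6.721×10^-12 F; ω = 2πf = 1.238×10^6 rad/s.
I_d = C dV/dt, so |I_d|_max = C V₀ ω = (6.721×10^-12)(205)(1.238×10^6) = 1.71×10^-3 A.

1.71×10^-3 A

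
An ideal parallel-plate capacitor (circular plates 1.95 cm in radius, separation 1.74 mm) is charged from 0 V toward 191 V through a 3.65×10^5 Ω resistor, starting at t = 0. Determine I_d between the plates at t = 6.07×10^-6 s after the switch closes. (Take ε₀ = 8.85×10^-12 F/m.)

3.39×10^-5 A

With C = ε₀A/d = (8.85×10^-12)(1.195×10^-3)/(1.74×10^-3) = 6.078×10^-12 F, the time constant is τ = RC = 2.218×10^-6 s, so t/τ = 2.737 and e^(−t/τ) = 0.06476.
I_d = I_cond = (V₀/R) e^(−t/τ) = (5.233×10^-4)(0.06476) = 3.39×10^-5 A.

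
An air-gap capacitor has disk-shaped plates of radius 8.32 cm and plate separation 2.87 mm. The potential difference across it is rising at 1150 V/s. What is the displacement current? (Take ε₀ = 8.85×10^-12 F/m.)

7.71×10^-8 A

The field between the plates is E = V/d, so dE/dt = (1150)/(2.87×10^-3 m) = 4.007×10^5 V/(m·s).
I_d = ε₀ A (dE/dt) = (8.85×10^-12)(0.02175)(4.007×10^5) = 7.71×10^-8 A.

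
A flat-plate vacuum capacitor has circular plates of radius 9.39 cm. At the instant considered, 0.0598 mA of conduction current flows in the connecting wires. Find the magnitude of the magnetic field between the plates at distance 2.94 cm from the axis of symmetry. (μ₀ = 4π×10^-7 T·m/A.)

No conduction current crosses the gap, so I_d there equals the 5.98×10^-5 A in the leads.
An Ampèrian loop of radius r encloses a fraction (r/R)² of I_d. Then B·2πr = μ₀ I_d (r/R)², giving B = μ₀ I_d r/(2πR²) = 3.99×10^-11 T.

3.99×10^-11 T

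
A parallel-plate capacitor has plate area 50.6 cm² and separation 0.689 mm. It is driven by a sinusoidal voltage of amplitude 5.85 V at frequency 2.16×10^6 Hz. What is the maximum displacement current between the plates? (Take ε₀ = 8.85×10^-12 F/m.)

5.16×10^-3 A

C = ε₀A/d = (8.85×10^-12)(5.06×10^-3)/(6.89×10^-4) = 6.499×10^-11 F; ω = 2πf = 1.357×10^7 rad/s.
I_d = C dV/dt, so |I_d|_max = C V₀ ω = (6.499×10^-11)(5.85)(1.357×10^7) = 5.16×10^-3 A.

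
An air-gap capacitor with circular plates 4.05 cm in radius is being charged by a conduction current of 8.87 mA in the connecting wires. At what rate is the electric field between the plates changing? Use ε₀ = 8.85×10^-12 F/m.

1.95×10^11 V/(m·s)

Charge continuity gives I_d = I = 8.87×10^-3 A between the plates.
Then dE/dt = I_d/(ε₀A) = 1.95×10^11 V/(m·s).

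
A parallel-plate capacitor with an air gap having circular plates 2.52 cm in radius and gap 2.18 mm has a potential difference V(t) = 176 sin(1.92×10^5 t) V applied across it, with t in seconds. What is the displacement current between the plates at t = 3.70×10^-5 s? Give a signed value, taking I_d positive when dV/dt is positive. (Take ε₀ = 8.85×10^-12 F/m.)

C = ε₀A/d = (8.85×10^-12)(1.995×10^-3)/(2.18×10^-3) = 8.099×10^-12 F. dV/dt = V₀ω·cos(ωt); at ωt = 7.104 rad this factor is 0.6816.
I_d = C dV/dt = (8.099×10^-12)(176)(1.92×10^5)(0.6816) = 1.87×10^-4 A.

1.87×10^-4 A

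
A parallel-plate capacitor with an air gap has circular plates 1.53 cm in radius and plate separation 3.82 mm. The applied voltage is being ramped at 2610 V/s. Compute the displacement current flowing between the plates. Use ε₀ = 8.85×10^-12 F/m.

4.45×10^-9 A

The displacement current equals the charging current C dV/dt. With C = ε₀A/d = (8.85×10^-12)(7.354×10^-4)/(3.82×10^-3) = 1.704×10^-12 F, I_d = (1.704×10^-12)(2610) = 4.45×10^-9 A.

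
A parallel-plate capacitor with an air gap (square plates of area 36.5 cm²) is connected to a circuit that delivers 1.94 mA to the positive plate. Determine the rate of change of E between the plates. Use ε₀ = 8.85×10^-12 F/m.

6.01×10^10 V/(m·s)

By continuity, I_d in the gap equals the 1.94 mA flowing in the wire.
Inverting I_d = ε₀ A dE/dt gives dE/dt = 1.94×10^-3 / (8.85×10^-12 · 3.65×10^-3) = 6.01×10^10 V/(m·s).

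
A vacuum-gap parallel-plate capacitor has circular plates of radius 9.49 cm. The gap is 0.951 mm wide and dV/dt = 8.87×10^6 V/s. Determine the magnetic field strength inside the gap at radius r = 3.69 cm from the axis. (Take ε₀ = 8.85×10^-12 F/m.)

With E = V/d, dE/dt = 9.327×10^9 V/(m·s) and πR² = 0.02829 m², giving I_d = ε₀ πR² dE/dt = 2.335×10^-3 A.
An Ampèrian loop of radius r encloses a fraction (r/R)² of I_d. Then B·2πr = μ₀ I_d (r/R)², giving B = μ₀ I_d r/(2πR²) = 1.91×10^-9 T.

1.91×10^-9 T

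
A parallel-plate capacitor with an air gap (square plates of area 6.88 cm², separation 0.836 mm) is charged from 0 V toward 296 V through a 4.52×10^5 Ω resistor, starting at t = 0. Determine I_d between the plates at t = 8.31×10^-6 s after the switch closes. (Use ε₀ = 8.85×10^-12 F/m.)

5.25×10^-5 A

C = ε₀A/d = (8.85×10^-12)(6.88×10^-4)/(8.36×10^-4) = 7.283×10^-12 F, so τ = RC = 3.292×10^-6 s.
The conduction current is I(t) = (V₀/R) e^(−t/τ), and the displacement current between the plates equals it.
t/τ = 2.524; I_d = (296/4.52×10^5) · e^(−2.524) = (6.549×10^-4)(0.08014) = 5.25×10^-5 A.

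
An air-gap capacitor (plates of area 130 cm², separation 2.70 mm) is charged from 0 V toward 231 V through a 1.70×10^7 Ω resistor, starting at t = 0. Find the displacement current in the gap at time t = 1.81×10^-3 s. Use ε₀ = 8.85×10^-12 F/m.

C = ε₀A/d = (8.85×10^-12)(0.0130)/(2.70×10^-3) = 4.261×10^-11 F, so τ = RC = 7.244×10^-4 s.
The conduction current is I(t) = (V₀/R) e^(−t/τ), and the displacement current between the plates equals it.
t/τ = 2.499; I_d = (231/1.70×10^7) · e^(−2.499) = (1.359×10^-5)(0.08217) = 1.12×10^-6 A.

1.12×10^-6 A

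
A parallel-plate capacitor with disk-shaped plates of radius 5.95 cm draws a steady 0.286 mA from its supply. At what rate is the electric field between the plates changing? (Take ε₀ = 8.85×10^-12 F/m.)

By continuity, I_d in the gap equals the 0.286 mA flowing in the wire.
Then dE/dt = I_d/(ε₀A) = 2.91×10^9 V/(m·s).

2.91×10^9 V/(m·s)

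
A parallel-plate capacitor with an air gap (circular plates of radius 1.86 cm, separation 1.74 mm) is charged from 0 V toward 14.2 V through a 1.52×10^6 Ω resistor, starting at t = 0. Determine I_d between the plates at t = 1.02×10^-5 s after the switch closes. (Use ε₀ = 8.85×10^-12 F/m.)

2.77×10^-6 A

With C = ε₀A/d = (8.85×10^-12)(1.087×10^-3)/(1.74×10^-3) = 5.529×10^-12 F, the time constant is τ = RC = 8.404×10^-6 s, so t/τ = 1.214 and e^(−t/τ) = 0.2970.
I_d = I_cond = (V₀/R) e^(−t/τ) = (9.342×10^-6)(0.2970) = 2.77×10^-6 A.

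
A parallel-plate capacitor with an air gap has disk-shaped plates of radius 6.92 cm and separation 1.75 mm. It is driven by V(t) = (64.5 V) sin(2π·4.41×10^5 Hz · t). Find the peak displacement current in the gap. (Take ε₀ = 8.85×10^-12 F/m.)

(dE/dt)_max = V₀ω/d = 1.021×10^11 V/(m·s); ω = 2πf = 2.771×10^6 rad/s.
I_d,max = ε₀ A (dE/dt)_max = (8.85×10^-12)(0.01504)(1.021×10^11) = 0.0136 A.

0.0136 A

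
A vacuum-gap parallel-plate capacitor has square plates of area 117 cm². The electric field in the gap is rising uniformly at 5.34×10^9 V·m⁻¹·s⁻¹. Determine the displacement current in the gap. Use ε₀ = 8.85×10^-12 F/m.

5.53×10^-4 A

The displacement current is ε₀ times dΦ_E/dt = ε₀ A dE/dt = (8.85×10^-12)(0.0117)(5.34×10^9) = 5.53×10^-4 A.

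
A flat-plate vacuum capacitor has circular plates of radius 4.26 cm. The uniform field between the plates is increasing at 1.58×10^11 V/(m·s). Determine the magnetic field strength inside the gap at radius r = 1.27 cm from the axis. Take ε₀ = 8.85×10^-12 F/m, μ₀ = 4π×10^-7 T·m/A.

1.12×10^-8 T

Total displacement current: I_d = ε₀(πR²)(dE/dt) = (8.85×10^-12)(5.701×10^-3)(1.58×10^11) = 7.972×10^-3 A.
For r < R the Ampère–Maxwell law gives B(2πr) = μ₀ I_d (r²/R²), so B = μ₀ I_d r/(2πR²) = (4π×10^-7)(7.972×10^-3)(0.0127)/(2π·0.0426²) = 1.12×10^-8 T.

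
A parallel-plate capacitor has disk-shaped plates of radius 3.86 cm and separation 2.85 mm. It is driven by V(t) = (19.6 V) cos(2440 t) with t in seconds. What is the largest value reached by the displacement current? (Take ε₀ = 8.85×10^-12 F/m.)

The displacement current equals the conduction current C dV/dt, which peaks at C V₀ ω.
With C = ε₀A/d = (8.85×10^-12)(4.681×10^-3)/(2.85×10^-3) = 1.454×10^-11 F and ω = 2440 rad/s, I_d,max = (1.454×10^-11)(19.6)(2440) = 6.95×10^-7 A.

6.95×10^-7 A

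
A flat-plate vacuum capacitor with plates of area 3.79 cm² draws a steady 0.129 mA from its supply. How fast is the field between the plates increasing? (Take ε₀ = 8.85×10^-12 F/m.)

Charge continuity gives I_d = I = 1.29×10^-4 A between the plates.
Since I_d = ε₀ A dE/dt, dE/dt = I_d/(ε₀A) = (1.29×10^-4)/((8.85×10^-12)(3.79×10^-4)) = 3.85×10^10 V/(m·s).

3.85×10^10 V/(m·s)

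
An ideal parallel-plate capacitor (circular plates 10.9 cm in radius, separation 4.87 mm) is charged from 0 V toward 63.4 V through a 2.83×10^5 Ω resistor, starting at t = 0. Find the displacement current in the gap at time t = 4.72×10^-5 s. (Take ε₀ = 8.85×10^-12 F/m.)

C = ε₀A/d = (8.85×10^-12)(0.03733)/(4.87×10^-3) = 6.784×10^-11 F, so τ = RC = 1.920×10^-5 s.
The conduction current is I(t) = (V₀/R) e^(−t/τ), and the displacement current between the plates equals it.
t/τ = 2.458; I_d = (63.4/2.83×10^5) · e^(−2.458) = (2.240×10^-4)(0.08561) = 1.92×10^-5 A.

1.92×10^-5 A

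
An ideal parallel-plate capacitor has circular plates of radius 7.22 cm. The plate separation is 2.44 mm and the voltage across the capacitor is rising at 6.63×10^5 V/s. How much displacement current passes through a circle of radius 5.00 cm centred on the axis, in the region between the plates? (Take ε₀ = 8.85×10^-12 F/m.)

dE/dt = (dV/dt)/d = 2.717×10^8 V/(m·s); I_d = ε₀(πR²)(dE/dt) = (8.85×10^-12)(0.01638)(2.717×10^8) = 3.939×10^-5 A.
Through an area πr² the displacement current is I_d·(πr²/πR²) = I_d (r/R)² = 1.89×10^-5 A.

1.89×10^-5 A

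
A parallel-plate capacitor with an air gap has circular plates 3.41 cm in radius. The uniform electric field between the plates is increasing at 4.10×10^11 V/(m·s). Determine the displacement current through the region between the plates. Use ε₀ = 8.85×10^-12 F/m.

0.0133 A

The displacement current is ε₀ times dΦ_E/dt = ε₀ A dE/dt = (8.85×10^-12)(3.653×10^-3)(4.10×10^11) = 0.0133 A.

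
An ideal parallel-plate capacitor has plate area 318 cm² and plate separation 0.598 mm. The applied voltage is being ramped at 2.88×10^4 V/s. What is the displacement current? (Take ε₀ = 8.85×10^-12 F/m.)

The displacement current equals the charging current C dV/dt. With C = ε₀A/d = (8.85×10^-12)(0.0318)/(5.98×10^-4) = 4.706×10^-10 F, I_d = (4.706×10^-10)(2.88×10^4) = 1.36×10^-5 A.

1.36×10^-5 A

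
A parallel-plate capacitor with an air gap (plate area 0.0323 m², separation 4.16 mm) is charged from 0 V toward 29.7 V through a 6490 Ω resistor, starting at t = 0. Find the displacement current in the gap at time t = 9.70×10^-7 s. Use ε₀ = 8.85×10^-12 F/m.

C = ε₀A/d = (8.85×10^-12)(0.0323)/(4.16×10^-3) = 6.872×10^-11 F and τ = RC = 4.460×10^-7 s. I_d in the gap equals the RC charging current.
I_d(t) = (V₀/R) e^(−t/τ) = 4.576×10^-3 · e^(−2.175) = 5.20×10^-4 A.

5.20×10^-4 A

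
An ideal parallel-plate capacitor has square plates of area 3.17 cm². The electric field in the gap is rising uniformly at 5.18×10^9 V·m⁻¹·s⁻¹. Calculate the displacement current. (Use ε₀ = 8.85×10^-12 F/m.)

1.45×10^-5 A

With a uniform field, Φ_E = EA, so I_d = ε₀ A dE/dt = 1.45×10^-5 A.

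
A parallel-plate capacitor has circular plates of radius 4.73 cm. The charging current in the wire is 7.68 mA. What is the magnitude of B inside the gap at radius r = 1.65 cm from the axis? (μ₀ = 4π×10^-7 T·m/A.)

1.13×10^-8 T

No conduction current crosses the gap, so I_d there equals the 7.68×10^-3 A in the leads.
An Ampèrian loop of radius r encloses a fraction (r/R)² of I_d. Then B·2πr = μ₀ I_d (r/R)², giving B = μ₀ I_d r/(2πR²) = 1.13×10^-8 T.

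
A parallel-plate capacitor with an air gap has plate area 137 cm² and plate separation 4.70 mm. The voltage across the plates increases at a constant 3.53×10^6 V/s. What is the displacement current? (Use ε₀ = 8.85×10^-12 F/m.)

C = ε₀A/d = (8.85×10^-12)(0.0137)/(4.70×10^-3) = 2.580×10^-11 F.
I_d = C dV/dt = (2.580×10^-11)(3.53×10^6) = 9.11×10^-5 A.

9.11×10^-5 A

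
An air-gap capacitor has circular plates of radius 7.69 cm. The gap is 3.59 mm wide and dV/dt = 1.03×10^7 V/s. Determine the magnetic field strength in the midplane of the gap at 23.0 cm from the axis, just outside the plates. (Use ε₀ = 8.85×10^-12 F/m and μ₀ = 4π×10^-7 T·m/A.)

I_d = C dV/dt with C = ε₀πR²/d = 4.580×10^-11 F, so I_d = (4.580×10^-11)(1.03×10^7) = 4.717×10^-4 A.
For r ≥ R the full I_d is enclosed: B = μ₀ I_d/(2πr) = (4π×10^-7)(4.717×10^-4)/(2π·0.230) = 4.10×10^-10 T.

4.10×10^-10 T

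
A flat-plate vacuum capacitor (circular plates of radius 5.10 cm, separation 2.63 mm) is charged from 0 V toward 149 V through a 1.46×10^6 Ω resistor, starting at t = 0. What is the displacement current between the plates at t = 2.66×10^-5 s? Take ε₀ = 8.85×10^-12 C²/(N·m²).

C = ε₀A/d = (8.85×10^-12)(8.171×10^-3)/(2.63×10^-3) = 2.750×10^-11 F, so τ = RC = 4.015×10^-5 s.
The conduction current is I(t) = (V₀/R) e^(−t/τ), and the displacement current between the plates equals it.
t/τ = 0.6625; I_d = (149/1.46×10^6) · e^(−0.6625) = (1.021×10^-4)(0.5156) = 5.26×10^-5 A.

5.26×10^-5 A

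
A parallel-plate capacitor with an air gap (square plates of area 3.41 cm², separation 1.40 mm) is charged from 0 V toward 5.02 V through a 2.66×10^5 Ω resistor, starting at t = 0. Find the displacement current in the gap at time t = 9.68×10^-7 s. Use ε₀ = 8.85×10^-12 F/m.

3.49×10^-6 A

C = ε₀A/d = (8.85×10^-12)(3.41×10^-4)/(1.40×10^-3) = 2.156×10^-12 F, so τ = RC = 5.735×10^-7 s.
The conduction current is I(t) = (V₀/R) e^(−t/τ), and the displacement current between the plates equals it.
t/τ = 1.688; I_d = (5.02/2.66×10^5) · e^(−1.688) = (1.887×10^-5)(0.1849) = 3.49×10^-6 A.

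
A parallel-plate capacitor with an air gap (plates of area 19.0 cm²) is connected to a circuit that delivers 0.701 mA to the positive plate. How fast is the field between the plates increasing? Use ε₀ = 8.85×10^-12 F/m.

By continuity, I_d in the gap equals the 0.701 mA flowing in the wire.
Inverting I_d = ε₀ A dE/dt gives dE/dt = 7.01×10^-4 / (8.85×10^-12 · 1.90×10^-3) = 4.17×10^10 V/(m·s).

4.17×10^10 V/(m·s)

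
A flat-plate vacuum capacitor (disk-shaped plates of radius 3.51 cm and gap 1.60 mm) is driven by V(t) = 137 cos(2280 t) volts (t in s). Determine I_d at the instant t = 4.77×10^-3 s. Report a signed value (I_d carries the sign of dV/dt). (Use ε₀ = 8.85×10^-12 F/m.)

dV/dt = (137)(2280)·−sin(10.8756) = 3.101×10^5 V/s.
I_d = C dV/dt with C = ε₀A/d = (8.85×10^-12)(3.870×10^-3)/(1.60×10^-3) = 2.141×10^-11 F, so I_d = (2.141×10^-11)(3.101×10^5) = 6.64×10^-6 A.

6.64×10^-6 A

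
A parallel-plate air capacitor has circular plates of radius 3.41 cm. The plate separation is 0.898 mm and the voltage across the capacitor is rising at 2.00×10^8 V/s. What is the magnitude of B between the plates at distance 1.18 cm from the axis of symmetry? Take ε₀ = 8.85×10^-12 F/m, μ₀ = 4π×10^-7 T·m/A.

1.46×10^-8 T

I_d = C dV/dt with C = ε₀πR²/d = 3.600×10^-11 F, so I_d = (3.600×10^-11)(2.00×10^8) = 7.200×10^-3 A.
For r < R the Ampère–Maxwell law gives B(2πr) = μ₀ I_d (r²/R²), so B = μ₀ I_d r/(2πR²) = (4π×10^-7)(7.200×10^-3)(0.0118)/(2π·0.0341²) = 1.46×10^-8 T.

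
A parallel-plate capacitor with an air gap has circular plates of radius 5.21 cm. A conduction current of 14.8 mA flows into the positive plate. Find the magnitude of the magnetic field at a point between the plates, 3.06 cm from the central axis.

Between the plates the displacement current equals the wire current: I_d = 14.8 mA = 0.0148 A.
∮B·dl = μ₀ I_d,enc with I_d,enc = I_d r²/R² = 5.105×10^-3 A; so B = μ₀ I_d,enc/(2πr) = 3.34×10^-8 T.

3.34×10^-8 T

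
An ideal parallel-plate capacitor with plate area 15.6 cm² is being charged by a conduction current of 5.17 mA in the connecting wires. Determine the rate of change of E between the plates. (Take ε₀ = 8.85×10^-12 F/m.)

By continuity, I_d in the gap equals the 5.17 mA flowing in the wire.
Inverting I_d = ε₀ A dE/dt gives dE/dt = 5.17×10^-3 / (8.85×10^-12 · 1.56×10^-3) = 3.74×10^11 V/(m·s).

3.74×10^11 V/(m·s)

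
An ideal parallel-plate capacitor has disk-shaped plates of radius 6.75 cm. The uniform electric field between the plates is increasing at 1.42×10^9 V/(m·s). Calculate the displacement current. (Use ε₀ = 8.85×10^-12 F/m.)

1.80×10^-4 A

With a uniform field, Φ_E = EA, so I_d = ε₀ A dE/dt = 1.80×10^-4 A.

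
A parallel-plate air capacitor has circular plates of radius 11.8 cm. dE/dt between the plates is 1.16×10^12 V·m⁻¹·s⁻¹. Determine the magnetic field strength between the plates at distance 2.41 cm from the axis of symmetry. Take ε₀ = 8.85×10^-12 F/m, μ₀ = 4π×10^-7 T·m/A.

Through the whole plate area (πR² = 0.04374 m²), I_d = ε₀ πR² dE/dt = 0.4490 A.
∮B·dl = μ₀ I_d,enc with I_d,enc = I_d r²/R² = 0.01873 A; so B = μ₀ I_d,enc/(2πr) = 1.55×10^-7 T.

1.55×10^-7 T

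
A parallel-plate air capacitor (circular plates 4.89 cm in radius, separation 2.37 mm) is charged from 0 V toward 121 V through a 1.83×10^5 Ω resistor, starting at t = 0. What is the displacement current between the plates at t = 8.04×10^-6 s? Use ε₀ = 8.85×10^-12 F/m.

1.38×10^-4 A

With C = ε₀A/d = (8.85×10^-12)(7.512×10^-3)/(2.37×10^-3) = 2.805×10^-11 F, the time constant is τ = RC = 5.133×10^-6 s, so t/τ = 1.566 and e^(−t/τ) = 0.2089.
I_d = I_cond = (V₀/R) e^(−t/τ) = (6.612×10^-4)(0.2089) = 1.38×10^-4 A.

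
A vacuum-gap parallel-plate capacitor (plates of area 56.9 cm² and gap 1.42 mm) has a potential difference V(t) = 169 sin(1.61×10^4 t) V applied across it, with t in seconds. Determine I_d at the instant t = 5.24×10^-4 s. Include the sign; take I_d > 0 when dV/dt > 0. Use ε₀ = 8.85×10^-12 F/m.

-5.31×10^-5 A

dE/dt = (V₀ω/d)·cos(ωt) with ωt = 8.4364 rad: (169)(1.61×10^4)(-0.5500)/(1.42×10^-3) = -1.054×10^9 V/(m·s).
I_d = ε₀ A dE/dt = (8.85×10^-12)(5.69×10^-3)(-1.054×10^9) = -5.31×10^-5 A.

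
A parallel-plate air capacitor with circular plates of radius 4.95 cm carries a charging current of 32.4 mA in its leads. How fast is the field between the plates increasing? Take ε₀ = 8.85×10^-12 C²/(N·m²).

Charge continuity gives I_d = I = 0.0324 A between the plates.
Inverting I_d = ε₀ A dE/dt gives dE/dt = 0.0324 / (8.85×10^-12 · 7.698×10^-3) = 4.76×10^11 V/(m·s).

4.76×10^11 V/(m·s)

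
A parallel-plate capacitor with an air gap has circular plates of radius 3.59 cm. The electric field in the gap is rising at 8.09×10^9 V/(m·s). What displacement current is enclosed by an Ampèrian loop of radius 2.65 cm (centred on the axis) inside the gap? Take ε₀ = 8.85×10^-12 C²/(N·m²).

Through the whole plate area (πR² = 4.049×10^-3 m²), I_d = ε₀ πR² dE/dt = 2.899×10^-4 A.
The field is uniform, so I_d,enc = I_d (r/R)² = (2.899×10^-4)(2.65/3.59)² = 1.58×10^-4 A.

1.58×10^-4 A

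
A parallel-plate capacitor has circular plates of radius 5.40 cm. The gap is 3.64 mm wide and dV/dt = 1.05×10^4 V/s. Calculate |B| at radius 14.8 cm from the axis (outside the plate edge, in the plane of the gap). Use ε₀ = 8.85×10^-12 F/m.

3.16×10^-13 T

With E = V/d, dE/dt = 2.885×10^6 V/(m·s) and πR² = 9.161×10^-3 m², giving I_d = ε₀ πR² dE/dt = 2.339×10^-7 A.
With r > R the enclosed displacement current is the full I_d; B = μ₀ I_d / (2πr) = 3.16×10^-13 T.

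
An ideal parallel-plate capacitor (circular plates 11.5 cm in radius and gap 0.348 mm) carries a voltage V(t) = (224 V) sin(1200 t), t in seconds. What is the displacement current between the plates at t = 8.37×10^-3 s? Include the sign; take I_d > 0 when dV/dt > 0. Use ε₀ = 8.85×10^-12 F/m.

dE/dt = (V₀ω/d)·cos(ωt) with ωt = 10.044 rad: (224)(1200)(-0.8143)/(3.48×10^-4) = -6.290×10^8 V/(m·s).
I_d = ε₀ A dE/dt = (8.85×10^-12)(0.04155)(-6.290×10^8) = -2.31×10^-4 A.

-2.31×10^-4 A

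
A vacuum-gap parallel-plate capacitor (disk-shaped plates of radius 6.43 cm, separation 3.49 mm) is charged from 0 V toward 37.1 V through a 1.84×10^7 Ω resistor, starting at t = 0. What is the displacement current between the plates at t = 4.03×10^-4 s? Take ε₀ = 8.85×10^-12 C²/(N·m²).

C = ε₀A/d = (8.85×10^-12)(0.01299)/(3.49×10^-3) = 3.294×10^-11 F, so τ = RC = 6.061×10^-4 s.
The conduction current is I(t) = (V₀/R) e^(−t/τ), and the displacement current between the plates equals it.
t/τ = 0.6649; I_d = (37.1/1.84×10^7) · e^(−0.6649) = (2.016×10^-6)(0.5143) = 1.04×10^-6 A.

1.04×10^-6 A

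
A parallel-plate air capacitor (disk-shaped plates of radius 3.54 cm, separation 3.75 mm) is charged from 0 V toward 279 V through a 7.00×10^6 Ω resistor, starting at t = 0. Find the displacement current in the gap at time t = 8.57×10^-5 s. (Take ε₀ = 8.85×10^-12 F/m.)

1.07×10^-5 A

C = ε₀A/d = (8.85×10^-12)(3.937×10^-3)/(3.75×10^-3) = 9.291×10^-12 F, so τ = RC = 6.504×10^-5 s.
The conduction current is I(t) = (V₀/R) e^(−t/τ), and the displacement current between the plates equals it.
t/τ = 1.318; I_d = (279/7.00×10^6) · e^(−1.318) = (3.986×10^-5)(0.2677) = 1.07×10^-5 A.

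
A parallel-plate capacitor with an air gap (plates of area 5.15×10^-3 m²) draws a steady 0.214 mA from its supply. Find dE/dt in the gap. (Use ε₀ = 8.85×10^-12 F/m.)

4.70×10^9 V/(m·s)

The displacement current between the plates equals the conduction current, I_d = 0.214 mA.
Then dE/dt = I_d/(ε₀A) = 4.70×10^9 V/(m·s).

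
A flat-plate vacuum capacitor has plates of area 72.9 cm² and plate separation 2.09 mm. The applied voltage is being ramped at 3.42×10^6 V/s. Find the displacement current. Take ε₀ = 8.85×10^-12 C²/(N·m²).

1.06×10^-4 A

The field between the plates is E = V/d, so dE/dt = (3.42×10^6)/(2.09×10^-3 m) = 1.636×10^9 V/(m·s).
I_d = ε₀ A (dE/dt) = (8.85×10^-12)(7.29×10^-3)(1.636×10^9) = 1.06×10^-4 A.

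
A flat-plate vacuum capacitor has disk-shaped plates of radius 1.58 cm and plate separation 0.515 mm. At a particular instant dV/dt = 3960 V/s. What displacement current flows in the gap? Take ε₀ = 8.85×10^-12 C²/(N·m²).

5.34×10^-8 A

E = V/d so dE/dt = (dV/dt)/d = 7.689×10^6 V/(m·s), and I_d = ε₀ A dE/dt = (8.85×10^-12)(7.843×10^-4)(7.689×10^6) = 5.34×10^-8 A.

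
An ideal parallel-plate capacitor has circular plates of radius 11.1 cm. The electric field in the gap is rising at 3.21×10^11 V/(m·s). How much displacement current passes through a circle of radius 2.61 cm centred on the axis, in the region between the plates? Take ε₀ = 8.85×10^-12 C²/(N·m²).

Through the whole plate area (πR² = 0.03871 m²), I_d = ε₀ πR² dE/dt = 0.1100 A.
The field is uniform, so I_d,enc = I_d (r/R)² = (0.1100)(2.61/11.1)² = 6.08×10^-3 A.

6.08×10^-3 A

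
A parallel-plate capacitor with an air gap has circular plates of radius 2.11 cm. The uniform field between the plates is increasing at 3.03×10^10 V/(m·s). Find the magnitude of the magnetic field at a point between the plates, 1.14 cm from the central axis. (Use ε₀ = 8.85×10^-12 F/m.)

I_d = ε₀ dΦ_E/dt = ε₀ πR² (dE/dt) = (8.85×10^-12)(1.399×10^-3)(3.03×10^10) = 3.751×10^-4 A through the full plate area.
∮B·dl = μ₀ I_d,enc with I_d,enc = I_d r²/R² = 1.095×10^-4 A; so B = μ₀ I_d,enc/(2πr) = 1.92×10^-9 T.

1.92×10^-9 T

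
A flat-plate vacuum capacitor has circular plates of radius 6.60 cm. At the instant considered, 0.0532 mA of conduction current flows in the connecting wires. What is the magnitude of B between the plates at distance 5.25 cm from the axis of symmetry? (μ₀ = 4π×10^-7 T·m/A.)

By continuity the displacement current in the gap matches the conduction current: I_d = 5.32×10^-5 A.
For r < R the Ampère–Maxwell law gives B(2πr) = μ₀ I_d (r²/R²), so B = μ₀ I_d r/(2πR²) = (4π×10^-7)(5.32×10^-5)(0.0525)/(2π·0.0660²) = 1.28×10^-10 T.

1.28×10^-10 T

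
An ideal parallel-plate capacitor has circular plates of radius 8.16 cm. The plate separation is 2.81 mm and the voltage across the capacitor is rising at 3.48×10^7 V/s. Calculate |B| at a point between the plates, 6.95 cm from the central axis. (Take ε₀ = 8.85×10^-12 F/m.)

I_d = C dV/dt with C = ε₀πR²/d = 6.589×10^-11 F, so I_d = (6.589×10^-11)(3.48×10^7) = 2.293×10^-3 A.
For r < R the Ampère–Maxwell law gives B(2πr) = μ₀ I_d (r²/R²), so B = μ₀ I_d r/(2πR²) = (4π×10^-7)(2.293×10^-3)(0.0695)/(2π·0.0816²) = 4.79×10^-9 T.

4.79×10^-9 T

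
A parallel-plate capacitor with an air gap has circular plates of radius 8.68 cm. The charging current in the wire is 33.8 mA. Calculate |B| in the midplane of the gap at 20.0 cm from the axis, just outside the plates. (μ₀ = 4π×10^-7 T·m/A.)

3.38×10^-8 T

No conduction current crosses the gap, so I_d there equals the 0.0338 A in the leads.
Outside the plates the loop encloses all of I_d, so B·2πr = μ₀ I_d and B = 3.38×10^-8 T.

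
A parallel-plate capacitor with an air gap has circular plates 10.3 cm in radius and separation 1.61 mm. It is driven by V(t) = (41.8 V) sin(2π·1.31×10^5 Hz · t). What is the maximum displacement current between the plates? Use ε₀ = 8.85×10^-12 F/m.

6.30×10^-3 A

C = ε₀A/d = (8.85×10^-12)(0.03333)/(1.61×10^-3) = 1.832×10^-10 F; ω = 2πf = 8.231×10^5 rad/s.
I_d = C dV/dt, so |I_d|_max = C V₀ ω = (1.832×10^-10)(41.8)(8.231×10^5) = 6.30×10^-3 A.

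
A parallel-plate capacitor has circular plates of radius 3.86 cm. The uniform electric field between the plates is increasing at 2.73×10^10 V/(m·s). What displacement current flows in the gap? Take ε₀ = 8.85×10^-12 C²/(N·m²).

1.13×10^-3 A

With a uniform field, Φ_E = EA, so I_d = ε₀ A dE/dt = 1.13×10^-3 A.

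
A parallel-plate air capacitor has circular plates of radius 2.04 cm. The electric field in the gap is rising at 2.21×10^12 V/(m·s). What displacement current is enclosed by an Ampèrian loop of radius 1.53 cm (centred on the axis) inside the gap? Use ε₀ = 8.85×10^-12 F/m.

0.0144 A

Through the whole plate area (πR² = 1.307×10^-3 m²), I_d = ε₀ πR² dE/dt = 0.02556 A.
The field is uniform, so I_d,enc = I_d (r/R)² = (0.02556)(1.53/2.04)² = 0.0144 A.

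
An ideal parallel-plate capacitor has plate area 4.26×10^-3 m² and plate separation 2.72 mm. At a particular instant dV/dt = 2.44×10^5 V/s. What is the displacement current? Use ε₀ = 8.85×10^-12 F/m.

3.38×10^-6 A

E = V/d so dE/dt = (dV/dt)/d = 8.971×10^7 V/(m·s), and I_d = ε₀ A dE/dt = (8.85×10^-12)(4.26×10^-3)(8.971×10^7) = 3.38×10^-6 A.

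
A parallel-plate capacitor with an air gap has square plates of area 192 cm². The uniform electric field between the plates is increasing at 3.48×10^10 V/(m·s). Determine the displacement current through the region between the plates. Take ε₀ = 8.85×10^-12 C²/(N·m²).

The displacement current is ε₀ times dΦ_E/dt = ε₀ A dE/dt = (8.85×10^-12)(0.0192)(3.48×10^10) = 5.91×10^-3 A.

5.91×10^-3 A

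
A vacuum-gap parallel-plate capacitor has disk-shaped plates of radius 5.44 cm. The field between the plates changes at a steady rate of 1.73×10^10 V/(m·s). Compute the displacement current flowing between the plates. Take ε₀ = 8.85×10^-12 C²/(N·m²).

The displacement current is ε₀ times dΦ_E/dt = ε₀ A dE/dt = (8.85×10^-12)(9.297×10^-3)(1.73×10^10) = 1.42×10^-3 A.

1.42×10^-3 A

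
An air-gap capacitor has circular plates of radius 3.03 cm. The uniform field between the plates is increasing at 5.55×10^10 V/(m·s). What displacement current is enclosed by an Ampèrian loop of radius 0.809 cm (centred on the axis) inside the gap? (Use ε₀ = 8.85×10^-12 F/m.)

1.01×10^-4 A

Total displacement current: I_d = ε₀(πR²)(dE/dt) = (8.85×10^-12)(2.884×10^-3)(5.55×10^10) = 1.417×10^-3 A.
Through an area πr² the displacement current is I_d·(πr²/πR²) = I_d (r/R)² = 1.01×10^-4 A.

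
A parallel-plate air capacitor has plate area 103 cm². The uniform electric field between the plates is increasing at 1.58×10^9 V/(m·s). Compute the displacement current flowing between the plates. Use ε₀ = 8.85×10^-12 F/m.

The displacement current is ε₀ times dΦ_E/dt = ε₀ A dE/dt = (8.85×10^-12)(0.0103)(1.58×10^9) = 1.44×10^-4 A.

1.44×10^-4 A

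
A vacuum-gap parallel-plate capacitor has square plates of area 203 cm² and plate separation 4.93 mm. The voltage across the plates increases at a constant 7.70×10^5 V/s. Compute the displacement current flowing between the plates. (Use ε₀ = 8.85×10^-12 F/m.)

E = V/d so dE/dt = (dV/dt)/d = 1.562×10^8 V/(m·s), and I_d = ε₀ A dE/dt = (8.85×10^-12)(0.0203)(1.562×10^8) = 2.81×10^-5 A.

2.81×10^-5 A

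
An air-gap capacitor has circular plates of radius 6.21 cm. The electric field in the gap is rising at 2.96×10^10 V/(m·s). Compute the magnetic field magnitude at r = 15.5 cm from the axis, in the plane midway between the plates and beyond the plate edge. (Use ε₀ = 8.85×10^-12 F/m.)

4.10×10^-9 T

I_d = ε₀ dΦ_E/dt = ε₀ πR² (dE/dt) = (8.85×10^-12)(0.01212)(2.96×10^10) = 3.175×10^-3 A through the full plate area.
With r > R the enclosed displacement current is the full I_d; B = μ₀ I_d / (2πr) = 4.10×10^-9 T.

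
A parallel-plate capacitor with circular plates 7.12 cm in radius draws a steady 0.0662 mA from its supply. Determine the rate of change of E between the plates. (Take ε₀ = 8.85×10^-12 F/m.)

The displacement current between the plates equals the conduction current, I_d = 0.0662 mA.
Inverting I_d = ε₀ A dE/dt gives dE/dt = 6.62×10^-5 / (8.85×10^-12 · 0.01593) = 4.70×10^8 V/(m·s).

4.70×10^8 V/(m·s)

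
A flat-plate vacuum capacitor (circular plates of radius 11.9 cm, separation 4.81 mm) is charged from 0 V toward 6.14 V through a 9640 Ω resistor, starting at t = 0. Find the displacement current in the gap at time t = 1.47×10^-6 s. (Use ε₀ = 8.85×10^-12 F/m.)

9.89×10^-5 A

C = ε₀A/d = (8.85×10^-12)(0.04449)/(4.81×10^-3) = 8.186×10^-11 F and τ = RC = 7.891×10^-7 s. I_d in the gap equals the RC charging current.
I_d(t) = (V₀/R) e^(−t/τ) = 6.369×10^-4 · e^(−1.863) = 9.89×10^-5 A.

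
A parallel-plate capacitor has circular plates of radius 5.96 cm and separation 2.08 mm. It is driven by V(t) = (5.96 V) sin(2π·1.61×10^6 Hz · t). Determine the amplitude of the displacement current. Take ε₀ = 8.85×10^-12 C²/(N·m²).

2.86×10^-3 A

(dE/dt)_max = V₀ω/d = 2.900×10^10 V/(m·s); ω = 2πf = 1.012×10^7 rad/s.
I_d,max = ε₀ A (dE/dt)_max = (8.85×10^-12)(0.01116)(2.900×10^10) = 2.86×10^-3 A.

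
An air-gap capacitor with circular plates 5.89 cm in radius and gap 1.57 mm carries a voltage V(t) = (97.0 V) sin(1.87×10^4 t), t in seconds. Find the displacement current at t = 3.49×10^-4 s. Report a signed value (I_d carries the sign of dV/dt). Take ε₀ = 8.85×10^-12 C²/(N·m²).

dV/dt = (97.0)(1.87×10^4)·cos(6.5263) = 1.761×10^6 V/s.
I_d = C dV/dt with C = ε₀A/d = (8.85×10^-12)(0.01090)/(1.57×10^-3) = 6.144×10^-11 F, so I_d = (6.144×10^-11)(1.761×10^6) = 1.08×10^-4 A.

1.08×10^-4 A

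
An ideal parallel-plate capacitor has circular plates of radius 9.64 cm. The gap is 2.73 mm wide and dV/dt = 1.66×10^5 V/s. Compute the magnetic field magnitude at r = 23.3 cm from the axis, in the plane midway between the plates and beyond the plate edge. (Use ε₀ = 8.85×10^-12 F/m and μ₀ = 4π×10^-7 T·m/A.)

1.35×10^-11 T

I_d = C dV/dt with C = ε₀πR²/d = 9.463×10^-11 F, so I_d = (9.463×10^-11)(1.66×10^5) = 1.571×10^-5 A.
Outside the plates the loop encloses all of I_d, so B·2πr = μ₀ I_d and B = 1.35×10^-11 T.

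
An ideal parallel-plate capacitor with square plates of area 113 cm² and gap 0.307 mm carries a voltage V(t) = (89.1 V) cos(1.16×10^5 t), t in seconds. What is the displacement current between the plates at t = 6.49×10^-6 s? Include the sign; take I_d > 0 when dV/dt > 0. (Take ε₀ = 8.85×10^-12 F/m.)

-2.30×10^-3 A

C = ε₀A/d = (8.85×10^-12)(0.0113)/(3.07×10^-4) = 3.257×10^-10 F. dV/dt = V₀ω·−sin(ωt); at ωt = 0.75284 rad this factor is -0.6837.
I_d = C dV/dt = (3.257×10^-10)(89.1)(1.16×10^5)(-0.6837) = -2.30×10^-3 A.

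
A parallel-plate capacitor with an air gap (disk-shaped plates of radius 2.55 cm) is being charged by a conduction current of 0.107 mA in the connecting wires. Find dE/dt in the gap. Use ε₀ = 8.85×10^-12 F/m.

5.92×10^9 V/(m·s)

Charge continuity gives I_d = I = 1.07×10^-4 A between the plates.
Since I_d = ε₀ A dE/dt, dE/dt = I_d/(ε₀A) = (1.07×10^-4)/((8.85×10^-12)(2.043×10^-3)) = 5.92×10^9 V/(m·s).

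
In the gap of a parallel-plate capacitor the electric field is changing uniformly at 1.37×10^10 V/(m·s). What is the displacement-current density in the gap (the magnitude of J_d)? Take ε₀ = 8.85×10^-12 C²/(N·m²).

J_d = ε₀ dE/dt = (8.85×10^-12)(1.37×10^10) = 0.121 A/m².

0.121 A/m²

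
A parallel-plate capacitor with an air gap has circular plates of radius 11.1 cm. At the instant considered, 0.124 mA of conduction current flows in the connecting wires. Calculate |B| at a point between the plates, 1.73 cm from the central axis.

By continuity the displacement current in the gap matches the conduction current: I_d = 1.24×10^-4 A.
For r < R the Ampère–Maxwell law gives B(2πr) = μ₀ I_d (r²/R²), so B = μ₀ I_d r/(2πR²) = (4π×10^-7)(1.24×10^-4)(0.0173)/(2π·0.111²) = 3.48×10^-11 T.

3.48×10^-11 T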